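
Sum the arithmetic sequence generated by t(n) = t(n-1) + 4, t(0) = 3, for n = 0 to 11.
Computing the sequence terms: 3, 7, 11, 15, 19, 23, 27, 31, 35, 39, 43, 47
Adding these values together:

300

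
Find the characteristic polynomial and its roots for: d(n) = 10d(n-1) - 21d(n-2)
Substitute d(n) = rⁿ and divide through by rⁿ⁻²: r² - 10r + 21 = 0
Factor: (r - 3)(r - 7) = 0, so r = 3, 7.
General solution: d(n) = A·3ⁿ + B·7ⁿ

Characteristic: r² - 10r + 21 = 0, Roots: r = 3, 7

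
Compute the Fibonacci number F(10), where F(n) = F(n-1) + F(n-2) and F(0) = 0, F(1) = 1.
Computing the sequence terms:
0, 1, 1, 2, 3, 5, 8, 13, 21, 34, 55

55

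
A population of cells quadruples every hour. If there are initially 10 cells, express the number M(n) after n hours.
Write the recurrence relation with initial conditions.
Each hour multiplies the count by 4, so the count after n hours depends only on the count after n-1 hours: M(n) = 4 × M(n-1). The starting count gives M(0) = 10.
Unrolling n times gives the closed form M(n) = 10 × 4ⁿ.

M(n) = 4 × M(n-1), M(0) = 10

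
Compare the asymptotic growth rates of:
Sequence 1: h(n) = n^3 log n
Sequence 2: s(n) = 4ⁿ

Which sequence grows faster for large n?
Comparing growth rates:
Growth-rate hierarchy: log n ≺ any polynomial ≺ any exponential cⁿ (c>1) ≺ n! ≺ nⁿ.
exponential base 4 dominates polynomial degree 3 (with log factor) asymptotically.

s(n) grows faster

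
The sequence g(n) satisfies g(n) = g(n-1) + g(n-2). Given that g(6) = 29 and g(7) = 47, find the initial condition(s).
Work backwards using g(k) = g(k+2) - g(k+1):
g(5) = g(7) - g(6) = 47 - 29 = 18
g(4) = g(6) - g(5) = 29 - 18 = 11
g(3) = g(5) - g(4) = 18 - 11 = 7
g(2) = g(4) - g(3) = 11 - 7 = 4
g(1) = g(3) - g(2) = 7 - 4 = 3
g(0) = g(2) - g(1) = 4 - 3 = 1

g(0) = 1, g(1) = 3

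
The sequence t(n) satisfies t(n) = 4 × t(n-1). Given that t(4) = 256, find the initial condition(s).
In general t(n) = 4ⁿ · t(0). At n = 4: t(0) = t(4) / 4^4 = 256 / 256 = 1.

t(0) = 1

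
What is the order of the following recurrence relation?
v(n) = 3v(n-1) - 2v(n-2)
The order is the largest lag k for which v(n-k) appears. Here the deepest term is v(n-2), so the order is 2.

Order 2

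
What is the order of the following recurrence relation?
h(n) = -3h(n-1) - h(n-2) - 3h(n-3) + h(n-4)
The order is the largest lag k for which h(n-k) appears. Here the deepest term is h(n-4), so the order is 4.

Order 4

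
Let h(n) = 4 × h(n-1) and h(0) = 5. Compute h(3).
Computing step by step:
h(0) = 5
h(1) = 4 × 5 = 20
h(2) = 4 × 20 = 80
h(3) = 4 × 80 = 320

320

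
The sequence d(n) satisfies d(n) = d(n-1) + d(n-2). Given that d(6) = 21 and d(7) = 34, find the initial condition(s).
Work backwards using d(k) = d(k+2) - d(k+1):
d(5) = d(7) - d(6) = 34 - 21 = 13
d(4) = d(6) - d(5) = 21 - 13 = 8
d(3) = d(5) - d(4) = 13 - 8 = 5
d(2) = d(4) - d(3) = 8 - 5 = 3
d(1) = d(3) - d(2) = 5 - 3 = 2
d(0) = d(2) - d(1) = 3 - 2 = 1

d(0) = 1, d(1) = 2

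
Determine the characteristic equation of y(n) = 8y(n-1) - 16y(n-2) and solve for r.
Substitute y(n) = rⁿ and divide through by rⁿ⁻²: r² - 8r + 16 = 0
Factor: (r - 4)² = 0, so r = 4 (double root).
General solution: y(n) = (A + Bn)·4ⁿ

Characteristic: r² - 8r + 16 = 0, Roots: r = 4 (double root)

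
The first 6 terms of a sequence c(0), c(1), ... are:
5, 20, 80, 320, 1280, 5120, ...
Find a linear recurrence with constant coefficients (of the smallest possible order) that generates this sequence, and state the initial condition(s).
Look for the lowest-order linear relation among consecutive terms.
Observation: each term is 4× the previous.
Check at n=2: 4·20 = 80. ✓

c(n) = 4 × c(n-1), c(0) = 5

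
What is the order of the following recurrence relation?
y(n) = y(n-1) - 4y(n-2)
The order is the largest lag k for which y(n-k) appears. Here the deepest term is y(n-2), so the order is 2.

Order 2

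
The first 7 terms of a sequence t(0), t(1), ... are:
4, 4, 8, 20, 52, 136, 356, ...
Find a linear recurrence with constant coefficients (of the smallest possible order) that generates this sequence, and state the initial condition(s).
Look for the lowest-order linear relation among consecutive terms.
Observation: t(n) - 3·t(n-1) - (-1)·t(n-2) = 0 holds for the shown terms, and no order-1 relation t(n) = α·t(n-1) + β fits.
Check at n=3: 3·8 + (-1)·4 = 20. ✓

t(n) = 3t(n-1) - t(n-2), t(0) = 4, t(1) = 4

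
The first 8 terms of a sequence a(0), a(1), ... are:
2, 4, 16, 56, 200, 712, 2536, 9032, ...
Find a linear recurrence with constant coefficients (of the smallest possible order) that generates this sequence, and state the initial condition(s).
Look for the lowest-order linear relation among consecutive terms.
Observation: a(n) - 3·a(n-1) - (2)·a(n-2) = 0 holds for the shown terms, and no order-1 relation a(n) = α·a(n-1) + β fits.
Check at n=3: 3·16 + (2)·4 = 56. ✓

a(n) = 3a(n-1) + 2a(n-2), a(0) = 2, a(1) = 4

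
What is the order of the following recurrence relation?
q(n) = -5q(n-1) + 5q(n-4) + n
The order is the largest lag k for which q(n-k) appears. Here the deepest term is q(n-4) (the n term is non-homogeneous and does not affect the order), so the order is 4.

Order 4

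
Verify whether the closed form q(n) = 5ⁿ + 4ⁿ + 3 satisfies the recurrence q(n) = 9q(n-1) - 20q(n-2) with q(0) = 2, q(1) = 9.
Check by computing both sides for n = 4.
From the recurrence with q(0) = 2, q(1) = 9:
  q(0) = 2, q(1) = 9, q(2) = 41, q(3) = 189, q(4) = 881
  so the recurrence gives q(4) = 881.
From the proposed closed form q(n) = 5ⁿ + 4ⁿ + 3:
  q(4) = 884.
The recurrence gives 881 but the closed form gives 884, so the closed form does not satisfy the recurrence.

No, the closed form is incorrect.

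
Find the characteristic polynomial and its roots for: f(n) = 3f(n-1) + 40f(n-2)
Substitute f(n) = rⁿ and divide through by rⁿ⁻²: r² - 3r - 40 = 0
Factor: (r + 5)(r - 8) = 0, so r = -5, 8.
General solution: f(n) = A·(-5)ⁿ + B·8ⁿ

Characteristic: r² - 3r - 40 = 0, Roots: r = -5, 8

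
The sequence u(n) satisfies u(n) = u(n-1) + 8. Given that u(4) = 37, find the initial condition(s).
u(4) = u(0) + 4·8, so u(0) = 37 - 32 = 5.

u(0) = 5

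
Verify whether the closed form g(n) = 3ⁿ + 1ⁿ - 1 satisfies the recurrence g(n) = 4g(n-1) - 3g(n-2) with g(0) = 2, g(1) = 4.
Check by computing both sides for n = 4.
From the recurrence with g(0) = 2, g(1) = 4:
  g(0) = 2, g(1) = 4, g(2) = 10, g(3) = 28, g(4) = 82
  so the recurrence gives g(4) = 82.
From the proposed closed form g(n) = 3ⁿ + 1ⁿ - 1:
  g(4) = 81.
The recurrence gives 82 but the closed form gives 81, so the closed form does not satisfy the recurrence.

No, the closed form is incorrect.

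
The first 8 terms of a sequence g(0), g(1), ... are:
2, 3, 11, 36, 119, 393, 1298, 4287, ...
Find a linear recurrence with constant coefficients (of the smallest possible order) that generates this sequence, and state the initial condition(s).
Look for the lowest-order linear relation among consecutive terms.
Observation: g(n) - 3·g(n-1) - (1)·g(n-2) = 0 holds for the shown terms, and no order-1 relation g(n) = α·g(n-1) + β fits.
Check at n=3: 3·11 + (1)·3 = 36. ✓

g(n) = 3g(n-1) + g(n-2), g(0) = 2, g(1) = 3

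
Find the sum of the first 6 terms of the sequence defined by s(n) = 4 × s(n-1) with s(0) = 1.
Computing the sequence terms: 1, 4, 16, 64, 256, 1024
Adding these values together:

1365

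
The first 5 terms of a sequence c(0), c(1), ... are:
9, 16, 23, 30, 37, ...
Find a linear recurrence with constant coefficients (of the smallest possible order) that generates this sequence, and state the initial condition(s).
Look for the lowest-order linear relation among consecutive terms.
Observation: consecutive differences are constant (= 7).
Check at n=2: 1·16 + 7 = 23. ✓

c(n) = c(n-1) + 7, c(0) = 9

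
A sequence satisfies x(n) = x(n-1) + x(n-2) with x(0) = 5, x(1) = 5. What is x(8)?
Computing the sequence terms:
5, 5, 10, 15, 25, 40, 65, 105, 170

170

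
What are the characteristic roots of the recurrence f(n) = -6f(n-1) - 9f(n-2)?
Substitute f(n) = rⁿ and divide through by rⁿ⁻²: r² + 6r + 9 = 0
Factor: (r + 3)² = 0, so r = -3 (double root).
General solution: f(n) = (A + Bn)·(-3)ⁿ

Characteristic: r² + 6r + 9 = 0, Roots: r = -3 (double root)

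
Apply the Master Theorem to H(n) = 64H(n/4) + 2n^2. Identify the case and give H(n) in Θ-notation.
Master Theorem template: H(n) = a·H(n/b) + f(n).
Here: a=64, b=4, f(n)=2n^2
Compute log_b(a) = log_4(64) = 3.
f(n) = 2n^2 = O(n^(3-ε)) with ε = 1. Case 1: H(n) = Θ(n^log_b(a)) = Θ(n^3).

Case 1: H(n) = Θ(n^3)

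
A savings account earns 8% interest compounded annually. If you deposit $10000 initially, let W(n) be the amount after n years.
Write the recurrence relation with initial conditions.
Each year the balance grows by 8%, i.e. is multiplied by 1 + 8/100 = 1.08, so W(n) = 1.08 × W(n-1). The initial deposit gives W(0) = 10000.
Unrolling gives the closed form W(n) = 10000 × (1.08)ⁿ.

W(n) = 1.08 × W(n-1), W(0) = 10000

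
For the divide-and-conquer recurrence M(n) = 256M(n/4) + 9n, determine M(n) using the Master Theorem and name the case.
Master Theorem template: M(n) = a·M(n/b) + f(n).
Here: a=256, b=4, f(n)=9n
Compute log_b(a) = log_4(256) = 4.
f(n) = 9n = O(n^(4-ε)) with ε = 3. Case 1: M(n) = Θ(n^log_b(a)) = Θ(n^4).

Case 1: M(n) = Θ(n^4)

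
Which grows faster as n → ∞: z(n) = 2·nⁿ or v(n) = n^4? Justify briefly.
Comparing growth rates:
Growth-rate hierarchy: log n ≺ any polynomial ≺ any exponential cⁿ (c>1) ≺ n! ≺ nⁿ.
super-exponential nⁿ dominates polynomial degree 4 asymptotically.

z(n) grows faster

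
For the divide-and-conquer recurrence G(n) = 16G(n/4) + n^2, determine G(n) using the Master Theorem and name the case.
Master Theorem template: G(n) = a·G(n/b) + f(n).
Here: a=16, b=4, f(n)=n^2
Compute log_b(a) = log_4(16) = 2.
f(n) = n^2 = Θ(n^2). Case 2: G(n) = Θ(n^2 log n).

Case 2: G(n) = Θ(n^2 log n)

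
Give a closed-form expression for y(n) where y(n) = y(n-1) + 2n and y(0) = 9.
Recurrence: y(n) = y(n-1) + 2n, initial: y(0) = 9.
Telescoping: y(n) = y(0) + 2·Σᵢ₌₁ⁿ i = 9 + 2·n(n+1)/2.

y(n) = 2·n(n+1)/2 + 9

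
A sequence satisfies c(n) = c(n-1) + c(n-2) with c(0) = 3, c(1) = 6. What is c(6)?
Computing the sequence terms:
3, 6, 9, 15, 24, 39, 63

63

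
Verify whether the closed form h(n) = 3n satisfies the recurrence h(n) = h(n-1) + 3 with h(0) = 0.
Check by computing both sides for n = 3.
From the recurrence with h(0) = 0:
  h(0) = 0, h(1) = 3, h(2) = 6, h(3) = 9
  so the recurrence gives h(3) = 9.
From the proposed closed form h(n) = 3n:
  h(3) = 9.
Both sides give 9 at n = 3, and the initial condition(s) match, so the closed form is consistent.

Yes, the closed form is correct.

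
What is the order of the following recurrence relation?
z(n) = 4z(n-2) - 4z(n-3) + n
The order is the largest lag k for which z(n-k) appears. Here the deepest term is z(n-3) (the n term is non-homogeneous and does not affect the order), so the order is 3.

Order 3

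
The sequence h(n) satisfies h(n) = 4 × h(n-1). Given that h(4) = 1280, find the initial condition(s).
In general h(n) = 4ⁿ · h(0). At n = 4: h(0) = h(4) / 4^4 = 1280 / 256 = 5.

h(0) = 5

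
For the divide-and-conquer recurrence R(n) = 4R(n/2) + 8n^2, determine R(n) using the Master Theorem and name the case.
Master Theorem template: R(n) = a·R(n/b) + f(n).
Here: a=4, b=2, f(n)=8n^2
Compute log_b(a) = log_2(4) = 2.
f(n) = 8n^2 = Θ(n^2). Case 2: R(n) = Θ(n^2 log n).

Case 2: R(n) = Θ(n^2 log n)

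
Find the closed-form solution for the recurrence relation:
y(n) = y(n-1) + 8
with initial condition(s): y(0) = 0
Recurrence: y(n) = y(n-1) + 8, initial: y(0) = 0.
Each step adds 8, so y(n) = y(0) + 8n = 8n.

y(n) = 8n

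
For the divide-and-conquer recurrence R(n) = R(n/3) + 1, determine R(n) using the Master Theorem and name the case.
Master Theorem template: R(n) = a·R(n/b) + f(n).
Here: a=1, b=3, f(n)=1
Compute log_b(a) = log_3(1) = 0.
f(n) = 1 = Θ(1). Case 2: R(n) = Θ(log n).

Case 2: R(n) = Θ(log n)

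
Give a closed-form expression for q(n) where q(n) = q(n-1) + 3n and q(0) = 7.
Recurrence: q(n) = q(n-1) + 3n, initial: q(0) = 7.
Telescoping: q(n) = q(0) + 3·Σᵢ₌₁ⁿ i = 7 + 3·n(n+1)/2.

q(n) = 3·n(n+1)/2 + 7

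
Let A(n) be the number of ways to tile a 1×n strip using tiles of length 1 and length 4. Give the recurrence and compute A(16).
Condition on the last tile: it has length 1 (leaving a 1×(n-1) strip) or length 4 (leaving a 1×(n-4) strip), so A(n) = A(n-1) + A(n-4) (order-4 linear recurrence).
For 0 ≤ i < 4 only unit tiles fit, so A(i) = 1.
Iterating the recurrence: A(4) = 2, A(5) = 3, A(6) = 4, A(7) = 5, A(8) = 7, A(9) = 10, A(10) = 14, A(11) = 19, A(12) = 26, A(13) = 36, A(14) = 50, A(15) = 69, A(16) = 95.

A(n) = A(n-1) + A(n-4), with A(i) = 1 for 0 ≤ i < 4; A(16) = 95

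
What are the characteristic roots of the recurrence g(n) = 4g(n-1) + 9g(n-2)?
Substitute g(n) = rⁿ and divide through by rⁿ⁻²: r² - 4r - 9 = 0
Discriminant: 4² + 4·9 = 52, not a perfect square, so by the quadratic formula r = (4 ± √52)/2.
General solution: g(n) = A·r₁ⁿ + B·r₂ⁿ where r₁,r₂ = (4 ± √52)/2

Characteristic: r² - 4r - 9 = 0, Roots: r = (4 ± √52)/2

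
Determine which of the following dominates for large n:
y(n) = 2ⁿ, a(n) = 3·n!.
Comparing growth rates:
Growth-rate hierarchy: log n ≺ any polynomial ≺ any exponential cⁿ (c>1) ≺ n! ≺ nⁿ.
factorial dominates exponential base 2 asymptotically.

a(n) grows faster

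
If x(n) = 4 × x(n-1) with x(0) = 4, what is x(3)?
Computing step by step:
x(0) = 4
x(1) = 4 × 4 = 16
x(2) = 4 × 16 = 64
x(3) = 4 × 64 = 256

256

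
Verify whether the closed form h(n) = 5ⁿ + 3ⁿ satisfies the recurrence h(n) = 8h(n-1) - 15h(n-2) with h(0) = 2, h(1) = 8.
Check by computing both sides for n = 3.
From the recurrence with h(0) = 2, h(1) = 8:
  h(0) = 2, h(1) = 8, h(2) = 34, h(3) = 152
  so the recurrence gives h(3) = 152.
From the proposed closed form h(n) = 5ⁿ + 3ⁿ:
  h(3) = 152.
Both sides give 152 at n = 3, and the initial condition(s) match, so the closed form is consistent.

Yes, the closed form is correct.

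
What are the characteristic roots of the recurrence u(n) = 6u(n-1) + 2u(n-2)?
Substitute u(n) = rⁿ and divide through by rⁿ⁻²: r² - 6r - 2 = 0
Discriminant: 6² + 4·2 = 44, not a perfect square, so by the quadratic formula r = (6 ± √44)/2.
General solution: u(n) = A·r₁ⁿ + B·r₂ⁿ where r₁,r₂ = (6 ± √44)/2

Characteristic: r² - 6r - 2 = 0, Roots: r = (6 ± √44)/2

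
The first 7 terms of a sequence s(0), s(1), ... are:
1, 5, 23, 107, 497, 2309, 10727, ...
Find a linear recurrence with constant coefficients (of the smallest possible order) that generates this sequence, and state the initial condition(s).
Look for the lowest-order linear relation among consecutive terms.
Observation: s(n) - 4·s(n-1) - (3)·s(n-2) = 0 holds for the shown terms, and no order-1 relation s(n) = α·s(n-1) + β fits.
Check at n=3: 4·23 + (3)·5 = 107. ✓

s(n) = 4s(n-1) + 3s(n-2), s(0) = 1, s(1) = 5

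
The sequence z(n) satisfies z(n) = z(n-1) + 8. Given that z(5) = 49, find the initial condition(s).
z(5) = z(0) + 5·8, so z(0) = 49 - 40 = 9.

z(0) = 9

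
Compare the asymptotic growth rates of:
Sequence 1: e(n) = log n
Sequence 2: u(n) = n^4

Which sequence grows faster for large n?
Comparing growth rates:
Growth-rate hierarchy: log n ≺ any polynomial ≺ any exponential cⁿ (c>1) ≺ n! ≺ nⁿ.
polynomial degree 4 dominates logarithmic asymptotically.

u(n) grows faster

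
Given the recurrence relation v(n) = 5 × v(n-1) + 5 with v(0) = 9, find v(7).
Computing step by step:
v(0) = 9
v(1) = 5 × 9 + 5 = 50
v(2) = 5 × 50 + 5 = 255
v(3) = 5 × 255 + 5 = 1280
v(4) = 5 × 1280 + 5 = 6405
v(5) = 5 × 6405 + 5 = 32030
v(6) = 5 × 32030 + 5 = 160155
v(7) = 5 × 160155 + 5 = 800780

800780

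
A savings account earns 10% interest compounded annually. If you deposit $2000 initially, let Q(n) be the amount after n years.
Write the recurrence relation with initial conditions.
Each year the balance grows by 10%, i.e. is multiplied by 1 + 10/100 = 1.1, so Q(n) = 1.1 × Q(n-1). The initial deposit gives Q(0) = 2000.
Unrolling gives the closed form Q(n) = 2000 × (1.1)ⁿ.

Q(n) = 1.1 × Q(n-1), Q(0) = 2000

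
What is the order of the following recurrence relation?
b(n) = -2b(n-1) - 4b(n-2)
The order is the largest lag k for which b(n-k) appears. Here the deepest term is b(n-2), so the order is 2.

Order 2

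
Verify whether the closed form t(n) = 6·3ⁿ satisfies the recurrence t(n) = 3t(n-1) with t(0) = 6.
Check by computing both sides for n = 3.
From the recurrence with t(0) = 6:
  t(0) = 6, t(1) = 18, t(2) = 54, t(3) = 162
  so the recurrence gives t(3) = 162.
From the proposed closed form t(n) = 6·3ⁿ:
  t(3) = 162.
Both sides give 162 at n = 3, and the initial condition(s) match, so the closed form is consistent.

Yes, the closed form is correct.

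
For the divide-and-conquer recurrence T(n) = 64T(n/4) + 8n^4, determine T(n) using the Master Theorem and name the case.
Master Theorem template: T(n) = a·T(n/b) + f(n).
Here: a=64, b=4, f(n)=8n^4
Compute log_b(a) = log_4(64) = 3.
f(n) = 8n^4 = Ω(n^(3+ε)) with ε = 1, and the regularity condition holds (a·f(n/b) = (a/b^4)·f(n) with a/b^4 = 4^-1 < 1). Case 3: T(n) = Θ(f(n)) = Θ(n^4).

Case 3: T(n) = Θ(n^4)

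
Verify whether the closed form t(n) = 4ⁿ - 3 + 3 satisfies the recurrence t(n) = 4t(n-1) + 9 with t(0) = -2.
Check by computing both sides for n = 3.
From the recurrence with t(0) = -2:
  t(0) = -2, t(1) = 1, t(2) = 13, t(3) = 61
  so the recurrence gives t(3) = 61.
From the proposed closed form t(n) = 4ⁿ - 3 + 3:
  t(3) = 64.
The recurrence gives 61 but the closed form gives 64, so the closed form does not satisfy the recurrence.

No, the closed form is incorrect.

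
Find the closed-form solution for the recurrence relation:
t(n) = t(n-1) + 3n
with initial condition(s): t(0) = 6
Recurrence: t(n) = t(n-1) + 3n, initial: t(0) = 6.
Telescoping: t(n) = t(0) + 3·Σᵢ₌₁ⁿ i = 6 + 3·n(n+1)/2.

t(n) = 3·n(n+1)/2 + 6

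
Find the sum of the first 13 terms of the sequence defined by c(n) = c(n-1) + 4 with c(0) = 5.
Computing the sequence terms: 5, 9, 13, 17, 21, 25, 29, 33, 37, 41, 45, 49, 53
Adding these values together:

377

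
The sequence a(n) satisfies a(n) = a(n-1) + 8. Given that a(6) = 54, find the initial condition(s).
a(6) = a(0) + 6·8, so a(0) = 54 - 48 = 6.

a(0) = 6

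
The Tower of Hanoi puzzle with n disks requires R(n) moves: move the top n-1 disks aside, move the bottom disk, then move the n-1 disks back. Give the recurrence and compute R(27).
Moving n disks = move the top n-1 disks aside (R(n-1) moves) + move the largest disk (1 move) + move the n-1 disks back on top (R(n-1) moves), so R(n) = 2R(n-1) + 1, with R(1) = 1 (a single disk takes one move).
First terms: 1, 3, 7, 15, 31, 63, … — each is one less than a power of 2. Indeed R(n) + 1 = 2(R(n-1) + 1) with R(1) + 1 = 2, so R(n) + 1 = 2ⁿ and R(n) = 2ⁿ - 1.
Hence R(27) = 2^27 - 1 = 134217728 - 1 = 134217727.

R(n) = 2R(n-1) + 1, R(1) = 1; R(27) = 134217727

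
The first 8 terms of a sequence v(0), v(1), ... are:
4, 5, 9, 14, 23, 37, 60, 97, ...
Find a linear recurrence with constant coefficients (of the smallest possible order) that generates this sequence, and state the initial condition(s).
Look for the lowest-order linear relation among consecutive terms.
Observation: v(n) - 1·v(n-1) - (1)·v(n-2) = 0 holds for the shown terms, and no order-1 relation v(n) = α·v(n-1) + β fits.
Check at n=3: 1·9 + (1)·5 = 14. ✓

v(n) = v(n-1) + v(n-2), v(0) = 4, v(1) = 5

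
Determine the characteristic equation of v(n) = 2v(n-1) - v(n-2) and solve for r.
Substitute v(n) = rⁿ and divide through by rⁿ⁻²: r² - 2r + 1 = 0
Factor: (r - 1)² = 0, so r = 1 (double root).
General solution: v(n) = (A + Bn)·1ⁿ

Characteristic: r² - 2r + 1 = 0, Roots: r = 1 (double root)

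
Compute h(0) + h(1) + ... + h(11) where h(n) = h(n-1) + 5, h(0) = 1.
Computing the sequence terms: 1, 6, 11, 16, 21, 26, 31, 36, 41, 46, 51, 56
Adding these values together:

342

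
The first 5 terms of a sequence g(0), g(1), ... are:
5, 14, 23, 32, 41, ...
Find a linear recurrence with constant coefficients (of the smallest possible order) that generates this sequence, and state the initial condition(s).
Look for the lowest-order linear relation among consecutive terms.
Observation: consecutive differences are constant (= 9).
Check at n=2: 1·14 + 9 = 23. ✓

g(n) = g(n-1) + 9, g(0) = 5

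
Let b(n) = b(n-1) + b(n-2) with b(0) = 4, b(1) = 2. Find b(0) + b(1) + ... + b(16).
Computing the sequence terms: 4, 2, 6, 8, 14, 22, 36, 58, 94, 152, 246, 398, 644, 1042, 1686, 2728, 4414
Adding these values together:

11554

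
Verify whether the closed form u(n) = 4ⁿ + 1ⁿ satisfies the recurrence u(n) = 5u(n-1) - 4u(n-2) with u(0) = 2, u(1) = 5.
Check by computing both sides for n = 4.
From the recurrence with u(0) = 2, u(1) = 5:
  u(0) = 2, u(1) = 5, u(2) = 17, u(3) = 65, u(4) = 257
  so the recurrence gives u(4) = 257.
From the proposed closed form u(n) = 4ⁿ + 1ⁿ:
  u(4) = 257.
Both sides give 257 at n = 4, and the initial condition(s) match, so the closed form is consistent.

Yes, the closed form is correct.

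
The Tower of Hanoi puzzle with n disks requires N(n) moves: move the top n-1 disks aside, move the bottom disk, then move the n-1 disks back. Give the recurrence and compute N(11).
Moving n disks = move the top n-1 disks aside (N(n-1) moves) + move the largest disk (1 move) + move the n-1 disks back on top (N(n-1) moves), so N(n) = 2N(n-1) + 1, with N(1) = 1 (a single disk takes one move).
First terms: 1, 3, 7, 15, 31, 63, … — each is one less than a power of 2. Indeed N(n) + 1 = 2(N(n-1) + 1) with N(1) + 1 = 2, so N(n) + 1 = 2ⁿ and N(n) = 2ⁿ - 1.
Hence N(11) = 2^11 - 1 = 2048 - 1 = 2047.

N(n) = 2N(n-1) + 1, N(1) = 1; N(11) = 2047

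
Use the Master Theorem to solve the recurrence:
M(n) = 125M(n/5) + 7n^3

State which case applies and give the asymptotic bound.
Master Theorem template: M(n) = a·M(n/b) + f(n).
Here: a=125, b=5, f(n)=7n^3
Compute log_b(a) = log_5(125) = 3.
f(n) = 7n^3 = Θ(n^3). Case 2: M(n) = Θ(n^3 log n).

Case 2: M(n) = Θ(n^3 log n)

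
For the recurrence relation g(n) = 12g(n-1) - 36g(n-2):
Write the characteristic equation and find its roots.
Substitute g(n) = rⁿ and divide through by rⁿ⁻²: r² - 12r + 36 = 0
Factor: (r - 6)² = 0, so r = 6 (double root).
General solution: g(n) = (A + Bn)·6ⁿ

Characteristic: r² - 12r + 36 = 0, Roots: r = 6 (double root)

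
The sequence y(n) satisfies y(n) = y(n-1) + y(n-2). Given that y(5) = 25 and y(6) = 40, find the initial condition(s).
Work backwards using y(k) = y(k+2) - y(k+1):
y(4) = y(6) - y(5) = 40 - 25 = 15
y(3) = y(5) - y(4) = 25 - 15 = 10
y(2) = y(4) - y(3) = 15 - 10 = 5
y(1) = y(3) - y(2) = 10 - 5 = 5
y(0) = y(2) - y(1) = 5 - 5 = 0

y(0) = 0, y(1) = 5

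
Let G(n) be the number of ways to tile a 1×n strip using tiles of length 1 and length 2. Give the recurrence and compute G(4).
Condition on the last tile: it has length 1 (leaving a 1×(n-1) strip) or length 2 (leaving a 1×(n-2) strip), so G(n) = G(n-1) + G(n-2) (order-2 linear recurrence).
For 0 ≤ i < 2 only unit tiles fit, so G(i) = 1.
Iterating the recurrence: G(2) = 2, G(3) = 3, G(4) = 5.

G(n) = G(n-1) + G(n-2), with G(i) = 1 for 0 ≤ i < 2; G(4) = 5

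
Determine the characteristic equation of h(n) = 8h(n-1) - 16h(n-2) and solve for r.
Substitute h(n) = rⁿ and divide through by rⁿ⁻²: r² - 8r + 16 = 0
Factor: (r - 4)² = 0, so r = 4 (double root).
General solution: h(n) = (A + Bn)·4ⁿ

Characteristic: r² - 8r + 16 = 0, Roots: r = 4 (double root)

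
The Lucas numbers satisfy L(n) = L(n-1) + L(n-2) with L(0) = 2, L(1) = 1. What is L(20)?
Computing the sequence terms:
2, 1, 3, 4, 7, 11, 18, 29, 47, 76, 123, 199, 322, 521, 843, 1364, 2207, 3571, 5778, 9349, 15127

15127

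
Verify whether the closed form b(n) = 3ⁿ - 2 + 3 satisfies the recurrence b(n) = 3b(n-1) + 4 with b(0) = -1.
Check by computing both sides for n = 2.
From the recurrence with b(0) = -1:
  b(0) = -1, b(1) = 1, b(2) = 7
  so the recurrence gives b(2) = 7.
From the proposed closed form b(n) = 3ⁿ - 2 + 3:
  b(2) = 10.
The recurrence gives 7 but the closed form gives 10, so the closed form does not satisfy the recurrence.

No, the closed form is incorrect.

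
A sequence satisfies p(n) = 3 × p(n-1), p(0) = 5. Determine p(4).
Computing step by step:
p(0) = 5
p(1) = 3 × 5 = 15
p(2) = 3 × 15 = 45
p(3) = 3 × 45 = 135
p(4) = 3 × 135 = 405

405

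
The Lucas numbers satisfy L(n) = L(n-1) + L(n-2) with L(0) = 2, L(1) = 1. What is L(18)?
Computing the sequence terms:
2, 1, 3, 4, 7, 11, 18, 29, 47, 76, 123, 199, 322, 521, 843, 1364, 2207, 3571, 5778

5778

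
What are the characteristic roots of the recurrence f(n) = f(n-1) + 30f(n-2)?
Substitute f(n) = rⁿ and divide through by rⁿ⁻²: r² - r - 30 = 0
Factor: (r + 5)(r - 6) = 0, so r = -5, 6.
General solution: f(n) = A·(-5)ⁿ + B·6ⁿ

Characteristic: r² - r - 30 = 0, Roots: r = -5, 6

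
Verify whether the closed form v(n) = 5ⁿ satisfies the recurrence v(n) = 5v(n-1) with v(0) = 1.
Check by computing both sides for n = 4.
From the recurrence with v(0) = 1:
  v(0) = 1, v(1) = 5, v(2) = 25, v(3) = 125, v(4) = 625
  so the recurrence gives v(4) = 625.
From the proposed closed form v(n) = 5ⁿ:
  v(4) = 625.
Both sides give 625 at n = 4, and the initial condition(s) match, so the closed form is consistent.

Yes, the closed form is correct.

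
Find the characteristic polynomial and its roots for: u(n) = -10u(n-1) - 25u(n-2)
Substitute u(n) = rⁿ and divide through by rⁿ⁻²: r² + 10r + 25 = 0
Factor: (r + 5)² = 0, so r = -5 (double root).
General solution: u(n) = (A + Bn)·(-5)ⁿ

Characteristic: r² + 10r + 25 = 0, Roots: r = -5 (double root)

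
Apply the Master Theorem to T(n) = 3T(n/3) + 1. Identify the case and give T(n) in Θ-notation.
Master Theorem template: T(n) = a·T(n/b) + f(n).
Here: a=3, b=3, f(n)=1
Compute log_b(a) = log_3(3) = 1.
f(n) = 1 = O(n^(1-ε)) with ε = 1. Case 1: T(n) = Θ(n^log_b(a)) = Θ(n).

Case 1: T(n) = Θ(n)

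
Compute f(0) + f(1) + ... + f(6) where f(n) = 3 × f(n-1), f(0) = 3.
Computing the sequence terms: 3, 9, 27, 81, 243, 729, 2187
Adding these values together:

3279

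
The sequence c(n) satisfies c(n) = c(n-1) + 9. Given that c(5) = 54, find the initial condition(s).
c(5) = c(0) + 5·9, so c(0) = 54 - 45 = 9.

c(0) = 9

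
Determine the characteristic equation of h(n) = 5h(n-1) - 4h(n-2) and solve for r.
Substitute h(n) = rⁿ and divide through by rⁿ⁻²: r² - 5r + 4 = 0
Factor: (r - 4)(r - 1) = 0, so r = 4, 1.
General solution: h(n) = A·4ⁿ + B·1ⁿ

Characteristic: r² - 5r + 4 = 0, Roots: r = 4, 1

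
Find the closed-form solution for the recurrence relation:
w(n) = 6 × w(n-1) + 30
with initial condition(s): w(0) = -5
Recurrence: w(n) = 6 × w(n-1) + 30, initial: w(0) = -5.
Try w(n) = A·6ⁿ + C. Substituting: A·6ⁿ + C = 6(A·6ⁿ⁻¹ + C) + 30 = A·6ⁿ + 6C + 30, so C = 6C + 30, giving C = -6. Then w(0) = A - 6 = -5 gives A = 1.

w(n) = 6ⁿ - 6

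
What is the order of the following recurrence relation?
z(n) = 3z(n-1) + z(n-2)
The order is the largest lag k for which z(n-k) appears. Here the deepest term is z(n-2), so the order is 2.

Order 2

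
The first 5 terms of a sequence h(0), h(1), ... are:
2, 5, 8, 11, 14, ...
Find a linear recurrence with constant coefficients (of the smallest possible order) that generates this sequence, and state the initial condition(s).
Look for the lowest-order linear relation among consecutive terms.
Observation: consecutive differences are constant (= 3).
Check at n=2: 1·5 + 3 = 8. ✓

h(n) = h(n-1) + 3, h(0) = 2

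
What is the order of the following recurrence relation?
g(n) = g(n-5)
The order is the largest lag k for which g(n-k) appears. Here the deepest term is g(n-5), so the order is 5.

Order 5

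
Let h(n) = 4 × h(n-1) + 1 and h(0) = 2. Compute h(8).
Computing step by step:
h(0) = 2
h(1) = 4 × 2 + 1 = 9
h(2) = 4 × 9 + 1 = 37
h(3) = 4 × 37 + 1 = 149
h(4) = 4 × 149 + 1 = 597
h(5) = 4 × 597 + 1 = 2389
h(6) = 4 × 2389 + 1 = 9557
h(7) = 4 × 9557 + 1 = 38229
h(8) = 4 × 38229 + 1 = 152917

152917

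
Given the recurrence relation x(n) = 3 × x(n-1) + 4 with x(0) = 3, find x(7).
Computing step by step:
x(0) = 3
x(1) = 3 × 3 + 4 = 13
x(2) = 3 × 13 + 4 = 43
x(3) = 3 × 43 + 4 = 133
x(4) = 3 × 133 + 4 = 403
x(5) = 3 × 403 + 4 = 1213
x(6) = 3 × 1213 + 4 = 3643
x(7) = 3 × 3643 + 4 = 10933

10933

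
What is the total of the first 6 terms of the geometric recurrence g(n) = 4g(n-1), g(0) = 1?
Computing the sequence terms: 1, 4, 16, 64, 256, 1024
Adding these values together:

1365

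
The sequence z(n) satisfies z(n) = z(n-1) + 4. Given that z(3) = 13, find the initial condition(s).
z(3) = z(0) + 3·4, so z(0) = 13 - 12 = 1.

z(0) = 1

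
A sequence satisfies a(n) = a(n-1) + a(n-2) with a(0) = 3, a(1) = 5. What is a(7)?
Computing the sequence terms:
3, 5, 8, 13, 21, 34, 55, 89

89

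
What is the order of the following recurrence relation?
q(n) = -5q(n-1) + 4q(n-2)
The order is the largest lag k for which q(n-k) appears. Here the deepest term is q(n-2), so the order is 2.

Order 2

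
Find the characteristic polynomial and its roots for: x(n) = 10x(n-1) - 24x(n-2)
Substitute x(n) = rⁿ and divide through by rⁿ⁻²: r² - 10r + 24 = 0
Factor: (r - 4)(r - 6) = 0, so r = 4, 6.
General solution: x(n) = A·4ⁿ + B·6ⁿ

Characteristic: r² - 10r + 24 = 0, Roots: r = 4, 6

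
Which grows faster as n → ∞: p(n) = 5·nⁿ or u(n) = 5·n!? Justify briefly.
Comparing growth rates:
Growth-rate hierarchy: log n ≺ any polynomial ≺ any exponential cⁿ (c>1) ≺ n! ≺ nⁿ.
super-exponential nⁿ dominates factorial asymptotically.

p(n) grows faster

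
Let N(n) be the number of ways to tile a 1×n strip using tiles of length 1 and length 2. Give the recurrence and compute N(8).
Condition on the last tile: it has length 1 (leaving a 1×(n-1) strip) or length 2 (leaving a 1×(n-2) strip), so N(n) = N(n-1) + N(n-2) (order-2 linear recurrence).
For 0 ≤ i < 2 only unit tiles fit, so N(i) = 1.
Iterating the recurrence: N(2) = 2, N(3) = 3, N(4) = 5, N(5) = 8, N(6) = 13, N(7) = 21, N(8) = 34.

N(n) = N(n-1) + N(n-2), with N(i) = 1 for 0 ≤ i < 2; N(8) = 34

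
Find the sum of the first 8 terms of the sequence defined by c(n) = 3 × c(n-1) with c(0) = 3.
Computing the sequence terms: 3, 9, 27, 81, 243, 729, 2187, 6561
Adding these values together:

9840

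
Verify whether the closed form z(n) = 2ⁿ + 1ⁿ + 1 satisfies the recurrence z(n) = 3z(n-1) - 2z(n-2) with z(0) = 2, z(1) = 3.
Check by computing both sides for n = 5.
From the recurrence with z(0) = 2, z(1) = 3:
  z(0) = 2, z(1) = 3, z(2) = 5, z(3) = 9, z(4) = 17, z(5) = 33
  so the recurrence gives z(5) = 33.
From the proposed closed form z(n) = 2ⁿ + 1ⁿ + 1:
  z(5) = 34.
The recurrence gives 33 but the closed form gives 34, so the closed form does not satisfy the recurrence.

No, the closed form is incorrect.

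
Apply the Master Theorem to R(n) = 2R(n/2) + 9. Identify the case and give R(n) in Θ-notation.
Master Theorem template: R(n) = a·R(n/b) + f(n).
Here: a=2, b=2, f(n)=9
Compute log_b(a) = log_2(2) = 1.
f(n) = 9 = O(n^(1-ε)) with ε = 1. Case 1: R(n) = Θ(n^log_b(a)) = Θ(n).

Case 1: R(n) = Θ(n)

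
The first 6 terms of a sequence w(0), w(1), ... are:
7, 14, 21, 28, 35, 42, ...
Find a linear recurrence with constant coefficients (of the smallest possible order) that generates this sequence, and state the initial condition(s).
Look for the lowest-order linear relation among consecutive terms.
Observation: consecutive differences are constant (= 7).
Check at n=2: 1·14 + 7 = 21. ✓

w(n) = w(n-1) + 7, w(0) = 7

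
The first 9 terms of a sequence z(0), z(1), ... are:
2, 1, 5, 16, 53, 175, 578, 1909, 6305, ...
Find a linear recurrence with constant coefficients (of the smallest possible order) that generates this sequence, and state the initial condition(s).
Look for the lowest-order linear relation among consecutive terms.
Observation: z(n) - 3·z(n-1) - (1)·z(n-2) = 0 holds for the shown terms, and no order-1 relation z(n) = α·z(n-1) + β fits.
Check at n=3: 3·5 + (1)·1 = 16. ✓

z(n) = 3z(n-1) + z(n-2), z(0) = 2, z(1) = 1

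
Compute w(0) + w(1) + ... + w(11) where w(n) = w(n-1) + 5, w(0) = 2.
Computing the sequence terms: 2, 7, 12, 17, 22, 27, 32, 37, 42, 47, 52, 57
Adding these values together:

354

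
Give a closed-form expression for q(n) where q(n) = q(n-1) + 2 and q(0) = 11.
Recurrence: q(n) = q(n-1) + 2, initial: q(0) = 11.
Each step adds 2, so q(n) = q(0) + 2n = 2n + 11.

q(n) = 2n + 11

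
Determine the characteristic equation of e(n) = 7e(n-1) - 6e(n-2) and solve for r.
Substitute e(n) = rⁿ and divide through by rⁿ⁻²: r² - 7r + 6 = 0
Factor: (r - 6)(r - 1) = 0, so r = 6, 1.
General solution: e(n) = A·6ⁿ + B·1ⁿ

Characteristic: r² - 7r + 6 = 0, Roots: r = 6, 1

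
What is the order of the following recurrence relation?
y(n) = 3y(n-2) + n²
The order is the largest lag k for which y(n-k) appears. Here the deepest term is y(n-2) (the n² term is non-homogeneous and does not affect the order), so the order is 2.

Order 2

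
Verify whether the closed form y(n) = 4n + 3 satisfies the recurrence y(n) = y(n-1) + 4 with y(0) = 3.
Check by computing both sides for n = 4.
From the recurrence with y(0) = 3:
  y(0) = 3, y(1) = 7, y(2) = 11, y(3) = 15, y(4) = 19
  so the recurrence gives y(4) = 19.
From the proposed closed form y(n) = 4n + 3:
  y(4) = 19.
Both sides give 19 at n = 4, and the initial condition(s) match, so the closed form is consistent.

Yes, the closed form is correct.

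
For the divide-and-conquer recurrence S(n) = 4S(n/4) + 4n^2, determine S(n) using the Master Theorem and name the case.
Master Theorem template: S(n) = a·S(n/b) + f(n).
Here: a=4, b=4, f(n)=4n^2
Compute log_b(a) = log_4(4) = 1.
f(n) = 4n^2 = Ω(n^(1+ε)) with ε = 1, and the regularity condition holds (a·f(n/b) = (a/b^2)·f(n) with a/b^2 = 4^-1 < 1). Case 3: S(n) = Θ(f(n)) = Θ(n^2).

Case 3: S(n) = Θ(n^2)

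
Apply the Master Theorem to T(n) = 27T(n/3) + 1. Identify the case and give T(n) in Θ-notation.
Master Theorem template: T(n) = a·T(n/b) + f(n).
Here: a=27, b=3, f(n)=1
Compute log_b(a) = log_3(27) = 3.
f(n) = 1 = O(n^(3-ε)) with ε = 3. Case 1: T(n) = Θ(n^log_b(a)) = Θ(n^3).

Case 1: T(n) = Θ(n^3)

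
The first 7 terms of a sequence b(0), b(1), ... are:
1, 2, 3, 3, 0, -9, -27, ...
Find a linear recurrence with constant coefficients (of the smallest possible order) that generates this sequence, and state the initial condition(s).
Look for the lowest-order linear relation among consecutive terms.
Observation: b(n) - 3·b(n-1) - (-3)·b(n-2) = 0 holds for the shown terms, and no order-1 relation b(n) = α·b(n-1) + β fits.
Check at n=3: 3·3 + (-3)·2 = 3. ✓

b(n) = 3b(n-1) - 3b(n-2), b(0) = 1, b(1) = 2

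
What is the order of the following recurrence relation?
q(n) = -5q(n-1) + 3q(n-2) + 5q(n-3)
The order is the largest lag k for which q(n-k) appears. Here the deepest term is q(n-3), so the order is 3.

Order 3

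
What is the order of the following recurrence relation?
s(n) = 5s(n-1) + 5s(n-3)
The order is the largest lag k for which s(n-k) appears. Here the deepest term is s(n-3), so the order is 3.

Order 3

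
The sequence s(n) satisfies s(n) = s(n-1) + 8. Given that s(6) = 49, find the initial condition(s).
s(6) = s(0) + 6·8, so s(0) = 49 - 48 = 1.

s(0) = 1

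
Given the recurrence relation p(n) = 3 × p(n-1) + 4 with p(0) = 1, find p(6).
Computing step by step:
p(0) = 1
p(1) = 3 × 1 + 4 = 7
p(2) = 3 × 7 + 4 = 25
p(3) = 3 × 25 + 4 = 79
p(4) = 3 × 79 + 4 = 241
p(5) = 3 × 241 + 4 = 727
p(6) = 3 × 727 + 4 = 2185

2185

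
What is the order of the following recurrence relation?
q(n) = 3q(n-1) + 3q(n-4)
The order is the largest lag k for which q(n-k) appears. Here the deepest term is q(n-4), so the order is 4.

Order 4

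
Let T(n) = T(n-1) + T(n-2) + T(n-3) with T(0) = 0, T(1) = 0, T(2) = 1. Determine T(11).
Computing the sequence terms:
0, 0, 1, 1, 2, 4, 7, 13, 24, 44, 81, 149

149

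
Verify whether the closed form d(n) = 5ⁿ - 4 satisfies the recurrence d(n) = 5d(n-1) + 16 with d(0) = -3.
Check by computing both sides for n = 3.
From the recurrence with d(0) = -3:
  d(0) = -3, d(1) = 1, d(2) = 21, d(3) = 121
  so the recurrence gives d(3) = 121.
From the proposed closed form d(n) = 5ⁿ - 4:
  d(3) = 121.
Both sides give 121 at n = 3, and the initial condition(s) match, so the closed form is consistent.

Yes, the closed form is correct.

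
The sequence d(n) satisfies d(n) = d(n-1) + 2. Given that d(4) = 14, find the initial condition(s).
d(4) = d(0) + 4·2, so d(0) = 14 - 8 = 6.

d(0) = 6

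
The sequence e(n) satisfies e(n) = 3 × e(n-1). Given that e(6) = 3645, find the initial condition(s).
In general e(n) = 3ⁿ · e(0). At n = 6: e(0) = e(6) / 3^6 = 3645 / 729 = 5.

e(0) = 5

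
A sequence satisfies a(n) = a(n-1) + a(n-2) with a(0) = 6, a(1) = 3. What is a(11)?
Computing the sequence terms:
6, 3, 9, 12, 21, 33, 54, 87, 141, 228, 369, 597

597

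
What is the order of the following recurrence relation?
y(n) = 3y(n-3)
The order is the largest lag k for which y(n-k) appears. Here the deepest term is y(n-3), so the order is 3.

Order 3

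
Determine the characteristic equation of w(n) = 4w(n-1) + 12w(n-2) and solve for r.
Substitute w(n) = rⁿ and divide through by rⁿ⁻²: r² - 4r - 12 = 0
Factor: (r + 2)(r - 6) = 0, so r = -2, 6.
General solution: w(n) = A·(-2)ⁿ + B·6ⁿ

Characteristic: r² - 4r - 12 = 0, Roots: r = -2, 6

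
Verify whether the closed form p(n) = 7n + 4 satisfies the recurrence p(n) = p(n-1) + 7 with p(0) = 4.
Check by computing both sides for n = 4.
From the recurrence with p(0) = 4:
  p(0) = 4, p(1) = 11, p(2) = 18, p(3) = 25, p(4) = 32
  so the recurrence gives p(4) = 32.
From the proposed closed form p(n) = 7n + 4:
  p(4) = 32.
Both sides give 32 at n = 4, and the initial condition(s) match, so the closed form is consistent.

Yes, the closed form is correct.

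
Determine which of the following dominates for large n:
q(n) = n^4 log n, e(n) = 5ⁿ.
Comparing growth rates:
Growth-rate hierarchy: log n ≺ any polynomial ≺ any exponential cⁿ (c>1) ≺ n! ≺ nⁿ.
exponential base 5 dominates polynomial degree 4 (with log factor) asymptotically.

e(n) grows faster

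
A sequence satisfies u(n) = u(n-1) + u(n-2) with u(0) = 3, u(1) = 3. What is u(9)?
Computing the sequence terms:
3, 3, 6, 9, 15, 24, 39, 63, 102, 165

165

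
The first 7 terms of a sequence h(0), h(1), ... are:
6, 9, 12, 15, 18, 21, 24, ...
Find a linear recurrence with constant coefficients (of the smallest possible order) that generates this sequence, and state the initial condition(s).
Look for the lowest-order linear relation among consecutive terms.
Observation: consecutive differences are constant (= 3).
Check at n=2: 1·9 + 3 = 12. ✓

h(n) = h(n-1) + 3, h(0) = 6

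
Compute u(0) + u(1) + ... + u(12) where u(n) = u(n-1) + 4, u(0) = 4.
Computing the sequence terms: 4, 8, 12, 16, 20, 24, 28, 32, 36, 40, 44, 48, 52
Adding these values together:

364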